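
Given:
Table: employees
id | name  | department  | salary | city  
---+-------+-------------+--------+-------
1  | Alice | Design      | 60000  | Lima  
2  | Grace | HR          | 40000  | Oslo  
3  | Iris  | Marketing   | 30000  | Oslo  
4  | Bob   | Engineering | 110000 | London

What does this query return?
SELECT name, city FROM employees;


Projecting columns: name, city

4 rows:
Alice, Lima
Grace, Oslo
Iris, Oslo
Bob, London


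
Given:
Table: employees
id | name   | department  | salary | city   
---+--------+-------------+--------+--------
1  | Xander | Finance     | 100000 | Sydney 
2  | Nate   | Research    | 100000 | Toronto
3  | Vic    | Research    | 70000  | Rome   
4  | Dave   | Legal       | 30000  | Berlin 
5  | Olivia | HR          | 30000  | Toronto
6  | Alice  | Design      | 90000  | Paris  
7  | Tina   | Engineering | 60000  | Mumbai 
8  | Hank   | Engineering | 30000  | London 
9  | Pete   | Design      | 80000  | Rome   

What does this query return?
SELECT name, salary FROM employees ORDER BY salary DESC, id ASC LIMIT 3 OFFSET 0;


Sort by salary DESC (id ASC tiebreak), then skip 0 and take 3
Rows 1 through 3

3 rows:
Xander, 100000
Nate, 100000
Alice, 90000


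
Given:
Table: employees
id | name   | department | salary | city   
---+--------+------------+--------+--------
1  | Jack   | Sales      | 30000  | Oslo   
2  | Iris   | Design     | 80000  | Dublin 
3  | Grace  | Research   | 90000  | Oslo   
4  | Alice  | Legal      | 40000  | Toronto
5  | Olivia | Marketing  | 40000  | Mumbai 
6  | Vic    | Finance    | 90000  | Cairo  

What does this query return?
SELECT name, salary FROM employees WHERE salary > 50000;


Filtering: salary > 50000
Matching: 3 rows

3 rows:
Iris, 80000
Grace, 90000
Vic, 90000


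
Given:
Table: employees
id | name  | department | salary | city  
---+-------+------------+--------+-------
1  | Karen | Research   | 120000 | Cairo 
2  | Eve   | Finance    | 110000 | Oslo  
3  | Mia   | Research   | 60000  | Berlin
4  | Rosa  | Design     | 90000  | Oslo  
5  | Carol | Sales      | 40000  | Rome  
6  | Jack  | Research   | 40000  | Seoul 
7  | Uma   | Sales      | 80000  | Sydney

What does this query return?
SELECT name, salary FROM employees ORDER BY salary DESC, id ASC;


Sorting by salary DESC, then id ASC for ties

7 rows:
Karen, 120000
Eve, 110000
Rosa, 90000
Uma, 80000
Mia, 60000
Carol, 40000
Jack, 40000


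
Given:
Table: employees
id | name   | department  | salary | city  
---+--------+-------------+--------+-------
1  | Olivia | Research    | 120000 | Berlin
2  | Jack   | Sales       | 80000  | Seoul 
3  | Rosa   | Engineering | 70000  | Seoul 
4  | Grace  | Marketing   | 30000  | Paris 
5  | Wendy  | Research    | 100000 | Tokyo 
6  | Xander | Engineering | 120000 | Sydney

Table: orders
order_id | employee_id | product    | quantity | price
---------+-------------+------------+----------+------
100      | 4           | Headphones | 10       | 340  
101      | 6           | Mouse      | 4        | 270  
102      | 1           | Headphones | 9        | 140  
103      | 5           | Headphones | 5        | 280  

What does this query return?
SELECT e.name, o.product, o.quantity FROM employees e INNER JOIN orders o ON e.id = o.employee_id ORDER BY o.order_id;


Joining employees.id = orders.employee_id:
  employee Grace (id=4) -> order Headphones
  employee Xander (id=6) -> order Mouse
  employee Olivia (id=1) -> order Headphones
  employee Wendy (id=5) -> order Headphones


4 rows:
Grace, Headphones, 10
Xander, Mouse, 4
Olivia, Headphones, 9
Wendy, Headphones, 5


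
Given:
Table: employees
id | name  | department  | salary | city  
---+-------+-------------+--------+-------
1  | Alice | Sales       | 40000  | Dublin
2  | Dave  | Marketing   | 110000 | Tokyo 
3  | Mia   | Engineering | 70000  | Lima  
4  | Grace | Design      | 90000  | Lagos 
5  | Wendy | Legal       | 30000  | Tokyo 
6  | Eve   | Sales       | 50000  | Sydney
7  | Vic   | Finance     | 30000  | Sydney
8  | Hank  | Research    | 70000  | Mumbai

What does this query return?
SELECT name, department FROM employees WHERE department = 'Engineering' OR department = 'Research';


Filtering: department = 'Engineering' OR 'Research'
Matching: 2 rows

2 rows:
Mia, Engineering
Hank, Research


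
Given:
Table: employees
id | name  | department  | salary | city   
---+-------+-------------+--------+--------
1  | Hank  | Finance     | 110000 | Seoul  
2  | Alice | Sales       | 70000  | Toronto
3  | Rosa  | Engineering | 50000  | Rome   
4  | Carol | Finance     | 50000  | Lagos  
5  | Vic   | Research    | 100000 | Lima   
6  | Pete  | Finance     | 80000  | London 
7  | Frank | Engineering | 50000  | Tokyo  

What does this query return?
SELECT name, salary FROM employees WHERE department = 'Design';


Filtering: department = 'Design'
Matching rows: 0

Empty result set (0 rows)


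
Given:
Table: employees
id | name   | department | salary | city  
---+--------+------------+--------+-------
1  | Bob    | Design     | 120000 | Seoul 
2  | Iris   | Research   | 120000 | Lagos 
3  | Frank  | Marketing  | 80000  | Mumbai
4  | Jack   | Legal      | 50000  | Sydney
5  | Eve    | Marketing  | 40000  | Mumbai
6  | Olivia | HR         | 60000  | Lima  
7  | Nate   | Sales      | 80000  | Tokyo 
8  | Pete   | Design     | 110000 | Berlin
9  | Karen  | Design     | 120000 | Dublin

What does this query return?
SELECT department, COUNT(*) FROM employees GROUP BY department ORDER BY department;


Assigning each row to its department group:
  Bob -> Design
  Iris -> Research
  Frank -> Marketing
  Jack -> Legal
  Eve -> Marketing
  Olivia -> HR
  Nate -> Sales
  Pete -> Design
  Karen -> Design


6 groups:
Design, 3
HR, 1
Legal, 1
Marketing, 2
Research, 1
Sales, 1


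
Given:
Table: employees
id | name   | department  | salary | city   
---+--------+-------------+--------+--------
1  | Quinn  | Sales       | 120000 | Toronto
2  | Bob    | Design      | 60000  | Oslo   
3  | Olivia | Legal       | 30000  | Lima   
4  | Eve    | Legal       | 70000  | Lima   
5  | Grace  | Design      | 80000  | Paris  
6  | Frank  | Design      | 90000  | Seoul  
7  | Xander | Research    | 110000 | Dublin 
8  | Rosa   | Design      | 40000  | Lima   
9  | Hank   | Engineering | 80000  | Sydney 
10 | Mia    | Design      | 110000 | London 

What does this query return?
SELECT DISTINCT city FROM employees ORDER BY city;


All 'city' values (row order): Toronto, Oslo, Lima, Lima, Paris, Seoul, Dublin, Lima, Sydney, London
Removing duplicates leaves 8 unique value(s).

8 values:
Dublin
Lima
London
Oslo
Paris
Seoul
Sydney
Toronto


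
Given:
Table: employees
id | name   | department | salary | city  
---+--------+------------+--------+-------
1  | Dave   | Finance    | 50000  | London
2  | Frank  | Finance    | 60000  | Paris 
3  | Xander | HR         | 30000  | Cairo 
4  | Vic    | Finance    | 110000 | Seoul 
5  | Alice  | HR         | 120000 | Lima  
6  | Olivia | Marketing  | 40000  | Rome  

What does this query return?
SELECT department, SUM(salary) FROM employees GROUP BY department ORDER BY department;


Summing salary within each department:
  Finance: 50000 + 60000 + 110000 = 220000
  HR: 30000 + 120000 = 150000
  Marketing: 40000 = 40000


3 groups:
Finance, 220000
HR, 150000
Marketing, 40000


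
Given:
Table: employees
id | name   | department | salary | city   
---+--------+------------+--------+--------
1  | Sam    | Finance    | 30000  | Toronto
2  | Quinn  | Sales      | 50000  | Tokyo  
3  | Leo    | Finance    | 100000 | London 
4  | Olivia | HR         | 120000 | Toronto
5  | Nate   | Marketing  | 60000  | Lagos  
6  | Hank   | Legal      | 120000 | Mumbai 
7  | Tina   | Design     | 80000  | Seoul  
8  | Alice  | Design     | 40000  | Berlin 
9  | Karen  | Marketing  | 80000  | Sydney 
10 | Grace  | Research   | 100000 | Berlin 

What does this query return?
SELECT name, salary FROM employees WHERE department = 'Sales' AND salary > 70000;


Filtering: department = 'Sales' AND salary > 70000
Matching: 0 rows

Empty result set (0 rows)


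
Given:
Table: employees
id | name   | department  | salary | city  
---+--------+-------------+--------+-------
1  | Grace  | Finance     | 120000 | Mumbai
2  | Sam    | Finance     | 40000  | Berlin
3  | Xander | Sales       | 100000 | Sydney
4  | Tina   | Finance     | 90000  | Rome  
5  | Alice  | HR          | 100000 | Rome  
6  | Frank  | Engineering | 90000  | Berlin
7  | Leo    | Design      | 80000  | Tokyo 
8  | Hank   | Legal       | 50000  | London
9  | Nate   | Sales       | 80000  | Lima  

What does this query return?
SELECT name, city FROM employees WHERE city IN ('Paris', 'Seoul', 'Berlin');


Filtering: city IN ('Paris', 'Seoul', 'Berlin')
Matching: 2 rows

2 rows:
Sam, Berlin
Frank, Berlin


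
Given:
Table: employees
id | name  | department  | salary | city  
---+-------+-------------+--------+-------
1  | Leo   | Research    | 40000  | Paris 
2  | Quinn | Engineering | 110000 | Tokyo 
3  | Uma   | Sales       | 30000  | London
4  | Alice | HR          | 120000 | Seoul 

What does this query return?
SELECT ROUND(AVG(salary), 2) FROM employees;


SUM(salary) = 300000
COUNT = 4
ROUND(AVG, 2) = ROUND(300000 / 4, 2) = 75000.0

75000.0


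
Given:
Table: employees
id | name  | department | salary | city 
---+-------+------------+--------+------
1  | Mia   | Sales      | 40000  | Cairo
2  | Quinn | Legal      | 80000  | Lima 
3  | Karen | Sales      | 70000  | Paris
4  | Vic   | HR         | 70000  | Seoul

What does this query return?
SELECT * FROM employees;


SELECT * returns all 4 rows with all columns

4 rows:
1, Mia, Sales, 40000, Cairo
2, Quinn, Legal, 80000, Lima
3, Karen, Sales, 70000, Paris
4, Vic, HR, 70000, Seoul


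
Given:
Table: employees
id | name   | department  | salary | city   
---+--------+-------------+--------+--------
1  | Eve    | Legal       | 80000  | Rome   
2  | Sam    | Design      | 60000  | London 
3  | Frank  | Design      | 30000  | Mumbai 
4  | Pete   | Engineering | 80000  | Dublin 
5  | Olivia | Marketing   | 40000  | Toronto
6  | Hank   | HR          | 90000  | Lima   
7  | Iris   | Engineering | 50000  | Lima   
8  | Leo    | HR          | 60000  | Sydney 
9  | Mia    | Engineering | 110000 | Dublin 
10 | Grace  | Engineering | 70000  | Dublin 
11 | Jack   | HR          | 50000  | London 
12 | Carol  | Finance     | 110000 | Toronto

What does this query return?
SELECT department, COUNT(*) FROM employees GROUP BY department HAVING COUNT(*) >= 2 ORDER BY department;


Groups with count >= 2:
  Design: 2 -> PASS
  Engineering: 4 -> PASS
  HR: 3 -> PASS
  Finance: 1 -> filtered out
  Legal: 1 -> filtered out
  Marketing: 1 -> filtered out


3 groups:
Design, 2
Engineering, 4
HR, 3


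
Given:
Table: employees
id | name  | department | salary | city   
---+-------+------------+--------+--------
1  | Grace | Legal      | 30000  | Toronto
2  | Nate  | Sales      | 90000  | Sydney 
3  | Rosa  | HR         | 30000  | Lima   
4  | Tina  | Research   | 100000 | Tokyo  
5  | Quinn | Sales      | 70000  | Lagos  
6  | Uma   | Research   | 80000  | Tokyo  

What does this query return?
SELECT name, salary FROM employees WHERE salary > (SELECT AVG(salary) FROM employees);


Subquery: AVG(salary) = 66666.67
Filtering: salary > 66666.67
  Nate (90000) -> MATCH
  Tina (100000) -> MATCH
  Quinn (70000) -> MATCH
  Uma (80000) -> MATCH


4 rows:
Nate, 90000
Tina, 100000
Quinn, 70000
Uma, 80000


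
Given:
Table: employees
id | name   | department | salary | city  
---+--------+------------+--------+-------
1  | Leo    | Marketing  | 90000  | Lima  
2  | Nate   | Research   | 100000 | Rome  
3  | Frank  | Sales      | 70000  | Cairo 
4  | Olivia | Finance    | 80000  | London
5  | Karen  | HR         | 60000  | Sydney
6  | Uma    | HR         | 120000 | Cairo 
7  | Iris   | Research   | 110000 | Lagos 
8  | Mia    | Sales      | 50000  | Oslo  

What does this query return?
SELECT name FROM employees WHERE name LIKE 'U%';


LIKE 'U%' matches names starting with 'U'
Matching: 1

1 rows:
Uma


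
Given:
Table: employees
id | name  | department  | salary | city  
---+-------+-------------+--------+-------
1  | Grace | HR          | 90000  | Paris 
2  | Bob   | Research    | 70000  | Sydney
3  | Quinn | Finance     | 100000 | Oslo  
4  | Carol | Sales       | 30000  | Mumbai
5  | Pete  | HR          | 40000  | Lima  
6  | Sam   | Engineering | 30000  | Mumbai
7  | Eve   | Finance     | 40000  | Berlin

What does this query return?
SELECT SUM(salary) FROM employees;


SUM(salary) = 90000 + 70000 + 100000 + 30000 + 40000 + 30000 + 40000 = 400000

400000


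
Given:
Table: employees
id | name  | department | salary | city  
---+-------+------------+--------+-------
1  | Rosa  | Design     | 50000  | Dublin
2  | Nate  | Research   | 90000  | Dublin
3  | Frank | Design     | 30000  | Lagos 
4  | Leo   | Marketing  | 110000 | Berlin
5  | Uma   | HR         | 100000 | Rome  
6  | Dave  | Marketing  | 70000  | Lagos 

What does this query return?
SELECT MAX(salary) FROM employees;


Salaries: 50000, 90000, 30000, 110000, 100000, 70000
MAX = 110000

110000


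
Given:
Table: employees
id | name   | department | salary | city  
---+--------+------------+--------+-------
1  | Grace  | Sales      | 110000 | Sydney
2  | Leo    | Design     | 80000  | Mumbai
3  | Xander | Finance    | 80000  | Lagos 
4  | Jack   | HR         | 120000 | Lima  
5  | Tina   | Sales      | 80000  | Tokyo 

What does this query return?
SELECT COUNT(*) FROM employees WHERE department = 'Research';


Counting rows where department = 'Research'


0


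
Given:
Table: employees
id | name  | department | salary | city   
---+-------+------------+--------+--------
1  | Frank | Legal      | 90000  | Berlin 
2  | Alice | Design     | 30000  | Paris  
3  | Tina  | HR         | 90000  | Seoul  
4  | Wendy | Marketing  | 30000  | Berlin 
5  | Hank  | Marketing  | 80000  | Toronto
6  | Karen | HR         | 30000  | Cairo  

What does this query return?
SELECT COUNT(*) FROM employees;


COUNT(*) counts all rows

6


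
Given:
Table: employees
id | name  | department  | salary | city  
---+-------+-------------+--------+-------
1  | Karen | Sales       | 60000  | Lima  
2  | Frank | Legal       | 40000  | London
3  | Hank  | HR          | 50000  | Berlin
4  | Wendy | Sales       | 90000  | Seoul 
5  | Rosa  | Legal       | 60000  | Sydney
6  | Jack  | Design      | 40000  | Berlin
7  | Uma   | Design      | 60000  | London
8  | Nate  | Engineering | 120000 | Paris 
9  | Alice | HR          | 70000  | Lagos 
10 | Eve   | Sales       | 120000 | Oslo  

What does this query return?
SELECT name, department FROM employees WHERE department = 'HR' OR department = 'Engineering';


Filtering: department = 'HR' OR 'Engineering'
Matching: 3 rows

3 rows:
Hank, HR
Nate, Engineering
Alice, HR


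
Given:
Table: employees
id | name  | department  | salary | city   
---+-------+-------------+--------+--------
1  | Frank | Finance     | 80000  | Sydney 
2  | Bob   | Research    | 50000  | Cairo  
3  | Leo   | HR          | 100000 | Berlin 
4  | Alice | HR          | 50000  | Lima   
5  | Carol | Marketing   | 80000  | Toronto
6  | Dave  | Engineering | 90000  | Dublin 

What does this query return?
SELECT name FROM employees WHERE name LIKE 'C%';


LIKE 'C%' matches names starting with 'C'
Matching: 1

1 rows:
Carol


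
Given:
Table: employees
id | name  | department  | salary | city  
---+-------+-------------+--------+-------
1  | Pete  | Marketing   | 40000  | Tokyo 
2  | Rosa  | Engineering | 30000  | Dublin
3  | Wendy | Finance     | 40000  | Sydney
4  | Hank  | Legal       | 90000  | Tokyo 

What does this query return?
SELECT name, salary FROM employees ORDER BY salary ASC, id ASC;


Sorting by salary ASC, then id ASC for ties

4 rows:
Rosa, 30000
Pete, 40000
Wendy, 40000
Hank, 90000


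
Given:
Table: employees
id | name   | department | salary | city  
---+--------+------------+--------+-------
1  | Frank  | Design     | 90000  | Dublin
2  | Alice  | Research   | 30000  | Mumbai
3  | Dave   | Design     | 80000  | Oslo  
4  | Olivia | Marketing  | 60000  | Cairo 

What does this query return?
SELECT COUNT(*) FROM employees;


COUNT(*) counts all rows

4


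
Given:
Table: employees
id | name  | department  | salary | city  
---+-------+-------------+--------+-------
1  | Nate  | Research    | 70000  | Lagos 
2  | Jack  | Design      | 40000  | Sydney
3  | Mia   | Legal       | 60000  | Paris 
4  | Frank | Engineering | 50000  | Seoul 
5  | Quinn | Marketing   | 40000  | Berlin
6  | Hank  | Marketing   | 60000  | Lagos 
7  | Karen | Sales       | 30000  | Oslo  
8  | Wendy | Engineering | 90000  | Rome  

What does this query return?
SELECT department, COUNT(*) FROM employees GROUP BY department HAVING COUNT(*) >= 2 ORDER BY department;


Groups with count >= 2:
  Engineering: 2 -> PASS
  Marketing: 2 -> PASS
  Design: 1 -> filtered out
  Legal: 1 -> filtered out
  Research: 1 -> filtered out
  Sales: 1 -> filtered out


2 groups:
Engineering, 2
Marketing, 2


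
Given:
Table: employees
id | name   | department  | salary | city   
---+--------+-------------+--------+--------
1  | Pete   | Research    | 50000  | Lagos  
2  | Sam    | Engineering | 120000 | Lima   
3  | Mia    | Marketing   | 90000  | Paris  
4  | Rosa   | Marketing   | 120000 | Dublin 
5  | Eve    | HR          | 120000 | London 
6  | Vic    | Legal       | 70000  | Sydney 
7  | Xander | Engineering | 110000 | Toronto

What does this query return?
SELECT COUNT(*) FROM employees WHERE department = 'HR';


Counting rows where department = 'HR'
  Eve -> MATCH


1


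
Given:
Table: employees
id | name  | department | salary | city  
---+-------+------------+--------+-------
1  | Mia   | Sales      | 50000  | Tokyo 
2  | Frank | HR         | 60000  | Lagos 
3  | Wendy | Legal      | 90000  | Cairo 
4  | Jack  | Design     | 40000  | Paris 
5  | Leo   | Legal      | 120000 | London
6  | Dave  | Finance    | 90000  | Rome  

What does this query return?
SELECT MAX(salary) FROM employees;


Salaries: 50000, 60000, 90000, 40000, 120000, 90000
MAX = 120000

120000


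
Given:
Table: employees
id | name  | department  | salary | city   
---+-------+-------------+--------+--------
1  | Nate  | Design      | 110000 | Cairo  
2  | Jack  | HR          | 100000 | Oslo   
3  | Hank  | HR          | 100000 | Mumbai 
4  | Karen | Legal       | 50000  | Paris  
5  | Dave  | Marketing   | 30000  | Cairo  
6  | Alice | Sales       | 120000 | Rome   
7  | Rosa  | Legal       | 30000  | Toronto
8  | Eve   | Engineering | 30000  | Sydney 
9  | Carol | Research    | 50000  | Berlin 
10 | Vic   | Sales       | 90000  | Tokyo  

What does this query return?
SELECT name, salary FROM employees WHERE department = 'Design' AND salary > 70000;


Filtering: department = 'Design' AND salary > 70000
Matching: 1 rows

1 rows:
Nate, 110000


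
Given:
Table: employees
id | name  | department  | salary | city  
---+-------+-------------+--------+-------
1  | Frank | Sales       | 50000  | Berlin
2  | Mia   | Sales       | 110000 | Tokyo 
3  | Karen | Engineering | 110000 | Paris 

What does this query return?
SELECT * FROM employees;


SELECT * returns all 3 rows with all columns

3 rows:
1, Frank, Sales, 50000, Berlin
2, Mia, Sales, 110000, Tokyo
3, Karen, Engineering, 110000, Paris


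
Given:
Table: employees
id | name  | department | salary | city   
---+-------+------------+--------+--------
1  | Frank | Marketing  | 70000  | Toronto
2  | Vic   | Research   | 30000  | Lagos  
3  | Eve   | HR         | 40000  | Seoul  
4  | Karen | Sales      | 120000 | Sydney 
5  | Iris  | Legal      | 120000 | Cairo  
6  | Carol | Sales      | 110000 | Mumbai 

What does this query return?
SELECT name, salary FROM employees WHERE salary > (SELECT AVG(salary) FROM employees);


Subquery: AVG(salary) = 81666.67
Filtering: salary > 81666.67
  Karen (120000) -> MATCH
  Iris (120000) -> MATCH
  Carol (110000) -> MATCH


3 rows:
Karen, 120000
Iris, 120000
Carol, 110000


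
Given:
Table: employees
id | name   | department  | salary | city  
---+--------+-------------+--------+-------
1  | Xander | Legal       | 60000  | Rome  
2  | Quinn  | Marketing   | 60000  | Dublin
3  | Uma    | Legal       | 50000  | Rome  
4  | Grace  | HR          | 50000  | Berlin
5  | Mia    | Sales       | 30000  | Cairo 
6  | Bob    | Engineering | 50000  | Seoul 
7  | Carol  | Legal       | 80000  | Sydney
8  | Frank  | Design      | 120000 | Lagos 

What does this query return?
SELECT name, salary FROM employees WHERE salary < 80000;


Filtering: salary < 80000
Matching: 6 rows

6 rows:
Xander, 60000
Quinn, 60000
Uma, 50000
Grace, 50000
Mia, 30000
Bob, 50000


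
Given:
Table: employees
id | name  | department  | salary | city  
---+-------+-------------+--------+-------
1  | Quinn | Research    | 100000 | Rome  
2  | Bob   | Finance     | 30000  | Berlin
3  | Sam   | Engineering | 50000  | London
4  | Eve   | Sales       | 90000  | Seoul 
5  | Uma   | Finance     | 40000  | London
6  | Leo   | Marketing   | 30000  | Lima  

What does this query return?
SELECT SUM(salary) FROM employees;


SUM(salary) = 100000 + 30000 + 50000 + 90000 + 40000 + 30000 = 340000

340000


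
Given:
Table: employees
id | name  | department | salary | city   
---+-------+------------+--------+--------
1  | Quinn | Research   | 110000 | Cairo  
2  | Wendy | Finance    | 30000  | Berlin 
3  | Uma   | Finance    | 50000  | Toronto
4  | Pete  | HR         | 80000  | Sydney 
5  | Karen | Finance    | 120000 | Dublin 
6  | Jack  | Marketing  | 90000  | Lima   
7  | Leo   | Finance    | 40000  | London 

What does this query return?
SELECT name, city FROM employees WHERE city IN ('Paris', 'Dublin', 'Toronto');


Filtering: city IN ('Paris', 'Dublin', 'Toronto')
Matching: 2 rows

2 rows:
Uma, Toronto
Karen, Dublin


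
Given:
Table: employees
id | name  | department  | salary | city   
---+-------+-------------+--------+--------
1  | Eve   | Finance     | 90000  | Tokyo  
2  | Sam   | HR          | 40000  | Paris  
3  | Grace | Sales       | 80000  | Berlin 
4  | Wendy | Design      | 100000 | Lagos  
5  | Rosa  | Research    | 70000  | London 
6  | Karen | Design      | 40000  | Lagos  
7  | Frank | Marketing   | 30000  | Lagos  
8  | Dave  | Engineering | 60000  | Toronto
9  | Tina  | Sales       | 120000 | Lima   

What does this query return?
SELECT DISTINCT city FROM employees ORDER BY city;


All 'city' values (row order): Tokyo, Paris, Berlin, Lagos, London, Lagos, Lagos, Toronto, Lima
Removing duplicates leaves 7 unique value(s).

7 values:
Berlin
Lagos
Lima
London
Paris
Tokyo
Toronto


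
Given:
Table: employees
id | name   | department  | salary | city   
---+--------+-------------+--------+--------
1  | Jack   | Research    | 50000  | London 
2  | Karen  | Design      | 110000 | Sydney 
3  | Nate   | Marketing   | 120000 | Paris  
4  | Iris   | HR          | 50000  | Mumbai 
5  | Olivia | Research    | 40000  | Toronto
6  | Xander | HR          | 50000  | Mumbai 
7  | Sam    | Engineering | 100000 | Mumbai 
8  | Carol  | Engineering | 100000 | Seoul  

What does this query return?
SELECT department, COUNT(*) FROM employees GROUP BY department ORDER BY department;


Assigning each row to its department group:
  Jack -> Research
  Karen -> Design
  Nate -> Marketing
  Iris -> HR
  Olivia -> Research
  Xander -> HR
  Sam -> Engineering
  Carol -> Engineering


5 groups:
Design, 1
Engineering, 2
HR, 2
Marketing, 1
Research, 2


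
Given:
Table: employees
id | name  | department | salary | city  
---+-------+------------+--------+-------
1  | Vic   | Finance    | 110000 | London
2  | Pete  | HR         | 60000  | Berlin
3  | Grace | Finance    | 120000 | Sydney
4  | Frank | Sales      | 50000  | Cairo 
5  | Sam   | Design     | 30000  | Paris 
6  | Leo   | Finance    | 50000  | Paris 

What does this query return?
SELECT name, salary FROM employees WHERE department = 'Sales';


Filtering: department = 'Sales'
Matching rows: 1

1 rows:
Frank, 50000


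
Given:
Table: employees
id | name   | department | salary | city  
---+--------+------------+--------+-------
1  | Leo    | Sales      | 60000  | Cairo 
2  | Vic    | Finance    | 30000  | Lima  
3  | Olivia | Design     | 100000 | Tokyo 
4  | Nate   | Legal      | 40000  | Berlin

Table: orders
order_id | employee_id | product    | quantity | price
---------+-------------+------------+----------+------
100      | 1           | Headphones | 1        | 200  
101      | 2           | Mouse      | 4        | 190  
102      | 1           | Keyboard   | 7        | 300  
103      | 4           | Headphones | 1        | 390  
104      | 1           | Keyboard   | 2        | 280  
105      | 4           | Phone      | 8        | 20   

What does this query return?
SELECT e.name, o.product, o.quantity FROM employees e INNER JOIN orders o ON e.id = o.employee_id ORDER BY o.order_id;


Joining employees.id = orders.employee_id:
  employee Leo (id=1) -> order Headphones
  employee Vic (id=2) -> order Mouse
  employee Leo (id=1) -> order Keyboard
  employee Nate (id=4) -> order Headphones
  employee Leo (id=1) -> order Keyboard
  employee Nate (id=4) -> order Phone


6 rows:
Leo, Headphones, 1
Vic, Mouse, 4
Leo, Keyboard, 7
Nate, Headphones, 1
Leo, Keyboard, 2
Nate, Phone, 8


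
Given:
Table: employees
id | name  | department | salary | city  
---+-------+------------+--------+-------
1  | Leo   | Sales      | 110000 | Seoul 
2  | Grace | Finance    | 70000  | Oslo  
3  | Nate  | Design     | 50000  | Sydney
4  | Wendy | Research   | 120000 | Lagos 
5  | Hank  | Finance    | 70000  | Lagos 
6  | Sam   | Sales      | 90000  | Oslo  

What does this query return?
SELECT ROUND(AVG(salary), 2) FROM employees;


SUM(salary) = 510000
COUNT = 6
ROUND(AVG, 2) = ROUND(510000 / 6, 2) = 85000.0

85000.0


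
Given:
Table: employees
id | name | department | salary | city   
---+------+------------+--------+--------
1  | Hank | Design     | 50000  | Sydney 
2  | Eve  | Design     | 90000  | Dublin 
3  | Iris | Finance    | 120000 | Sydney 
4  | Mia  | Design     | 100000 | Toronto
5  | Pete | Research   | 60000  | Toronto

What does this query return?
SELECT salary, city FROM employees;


Projecting columns: salary, city

5 rows:
50000, Sydney
90000, Dublin
120000, Sydney
100000, Toronto
60000, Toronto


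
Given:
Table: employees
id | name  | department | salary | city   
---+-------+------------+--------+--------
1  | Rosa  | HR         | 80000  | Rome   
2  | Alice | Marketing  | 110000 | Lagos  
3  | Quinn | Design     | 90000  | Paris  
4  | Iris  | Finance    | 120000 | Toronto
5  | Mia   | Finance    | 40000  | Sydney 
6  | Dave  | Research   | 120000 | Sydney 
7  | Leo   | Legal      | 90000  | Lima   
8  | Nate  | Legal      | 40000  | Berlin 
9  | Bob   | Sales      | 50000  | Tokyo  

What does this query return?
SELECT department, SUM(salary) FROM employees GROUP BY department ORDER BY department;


Summing salary within each department:
  Design: 90000 = 90000
  Finance: 120000 + 40000 = 160000
  HR: 80000 = 80000
  Legal: 90000 + 40000 = 130000
  Marketing: 110000 = 110000
  Research: 120000 = 120000
  Sales: 50000 = 50000


7 groups:
Design, 90000
Finance, 160000
HR, 80000
Legal, 130000
Marketing, 110000
Research, 120000
Sales, 50000


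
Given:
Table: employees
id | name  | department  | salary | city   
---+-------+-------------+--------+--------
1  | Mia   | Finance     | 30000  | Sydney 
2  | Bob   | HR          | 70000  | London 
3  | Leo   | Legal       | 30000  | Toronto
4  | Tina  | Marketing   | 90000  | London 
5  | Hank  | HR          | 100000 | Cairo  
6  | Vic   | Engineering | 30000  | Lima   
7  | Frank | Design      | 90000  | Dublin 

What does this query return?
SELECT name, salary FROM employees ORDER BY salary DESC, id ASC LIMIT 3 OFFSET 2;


Sort by salary DESC (id ASC tiebreak), then skip 2 and take 3
Rows 3 through 5

3 rows:
Frank, 90000
Bob, 70000
Mia, 30000


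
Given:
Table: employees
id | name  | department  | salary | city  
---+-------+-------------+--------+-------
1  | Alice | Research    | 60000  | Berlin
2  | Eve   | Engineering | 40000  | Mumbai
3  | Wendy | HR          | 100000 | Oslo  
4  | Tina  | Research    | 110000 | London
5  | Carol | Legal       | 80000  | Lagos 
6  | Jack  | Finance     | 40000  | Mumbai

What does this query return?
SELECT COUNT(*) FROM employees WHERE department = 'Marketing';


Counting rows where department = 'Marketing'


0


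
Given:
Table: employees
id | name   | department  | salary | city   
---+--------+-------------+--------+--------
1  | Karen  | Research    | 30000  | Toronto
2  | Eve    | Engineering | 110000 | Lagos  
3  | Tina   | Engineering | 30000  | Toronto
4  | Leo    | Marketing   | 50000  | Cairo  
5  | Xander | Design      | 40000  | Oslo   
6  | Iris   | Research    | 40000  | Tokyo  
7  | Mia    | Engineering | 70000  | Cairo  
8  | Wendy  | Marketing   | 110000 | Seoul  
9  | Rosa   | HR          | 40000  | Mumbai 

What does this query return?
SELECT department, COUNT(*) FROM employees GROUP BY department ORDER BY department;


Assigning each row to its department group:
  Karen -> Research
  Eve -> Engineering
  Tina -> Engineering
  Leo -> Marketing
  Xander -> Design
  Iris -> Research
  Mia -> Engineering
  Wendy -> Marketing
  Rosa -> HR


5 groups:
Design, 1
Engineering, 3
HR, 1
Marketing, 2
Research, 2


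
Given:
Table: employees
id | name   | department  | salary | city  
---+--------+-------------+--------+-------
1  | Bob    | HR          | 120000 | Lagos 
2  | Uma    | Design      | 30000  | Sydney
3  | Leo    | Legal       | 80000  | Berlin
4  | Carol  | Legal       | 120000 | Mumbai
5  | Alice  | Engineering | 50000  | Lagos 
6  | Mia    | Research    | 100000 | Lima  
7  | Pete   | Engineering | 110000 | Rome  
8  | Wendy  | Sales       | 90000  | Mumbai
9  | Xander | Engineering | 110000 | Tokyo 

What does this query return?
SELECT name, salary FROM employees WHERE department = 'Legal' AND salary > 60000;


Filtering: department = 'Legal' AND salary > 60000
Matching: 2 rows

2 rows:
Leo, 80000
Carol, 120000


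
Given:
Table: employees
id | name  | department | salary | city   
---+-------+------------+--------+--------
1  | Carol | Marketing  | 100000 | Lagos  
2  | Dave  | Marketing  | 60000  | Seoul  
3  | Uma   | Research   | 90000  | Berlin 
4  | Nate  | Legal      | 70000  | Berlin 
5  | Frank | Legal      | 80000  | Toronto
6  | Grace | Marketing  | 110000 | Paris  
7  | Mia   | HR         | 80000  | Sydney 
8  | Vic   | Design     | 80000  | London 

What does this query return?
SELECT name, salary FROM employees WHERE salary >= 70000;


Filtering: salary >= 70000
Matching: 7 rows

7 rows:
Carol, 100000
Uma, 90000
Nate, 70000
Frank, 80000
Grace, 110000
Mia, 80000
Vic, 80000


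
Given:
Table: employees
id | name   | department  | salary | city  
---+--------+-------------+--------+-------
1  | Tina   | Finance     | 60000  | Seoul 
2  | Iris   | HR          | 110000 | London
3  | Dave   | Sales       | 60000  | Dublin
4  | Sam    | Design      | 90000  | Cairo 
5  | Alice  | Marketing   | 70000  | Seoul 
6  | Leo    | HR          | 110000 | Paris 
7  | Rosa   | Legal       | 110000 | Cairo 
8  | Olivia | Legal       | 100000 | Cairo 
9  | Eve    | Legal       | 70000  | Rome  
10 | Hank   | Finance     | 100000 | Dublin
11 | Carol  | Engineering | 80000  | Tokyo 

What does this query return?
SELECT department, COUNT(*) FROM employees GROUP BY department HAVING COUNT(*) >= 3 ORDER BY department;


Groups with count >= 3:
  Legal: 3 -> PASS
  Design: 1 -> filtered out
  Engineering: 1 -> filtered out
  Finance: 2 -> filtered out
  HR: 2 -> filtered out
  Marketing: 1 -> filtered out
  Sales: 1 -> filtered out


1 groups:
Legal, 3


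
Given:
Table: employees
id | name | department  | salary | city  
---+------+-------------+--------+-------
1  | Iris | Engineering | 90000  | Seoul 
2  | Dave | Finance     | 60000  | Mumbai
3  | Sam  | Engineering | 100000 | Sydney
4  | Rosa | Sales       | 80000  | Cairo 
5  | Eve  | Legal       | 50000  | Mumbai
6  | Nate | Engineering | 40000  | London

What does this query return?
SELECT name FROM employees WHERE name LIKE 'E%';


LIKE 'E%' matches names starting with 'E'
Matching: 1

1 rows:
Eve


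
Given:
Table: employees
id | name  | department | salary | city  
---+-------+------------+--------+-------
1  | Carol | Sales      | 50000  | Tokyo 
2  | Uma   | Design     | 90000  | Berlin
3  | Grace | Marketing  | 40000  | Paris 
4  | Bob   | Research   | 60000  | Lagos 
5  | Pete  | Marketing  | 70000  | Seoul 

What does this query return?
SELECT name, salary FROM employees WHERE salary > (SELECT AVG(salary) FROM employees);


Subquery: AVG(salary) = 62000.0
Filtering: salary > 62000.0
  Uma (90000) -> MATCH
  Pete (70000) -> MATCH


2 rows:
Uma, 90000
Pete, 70000


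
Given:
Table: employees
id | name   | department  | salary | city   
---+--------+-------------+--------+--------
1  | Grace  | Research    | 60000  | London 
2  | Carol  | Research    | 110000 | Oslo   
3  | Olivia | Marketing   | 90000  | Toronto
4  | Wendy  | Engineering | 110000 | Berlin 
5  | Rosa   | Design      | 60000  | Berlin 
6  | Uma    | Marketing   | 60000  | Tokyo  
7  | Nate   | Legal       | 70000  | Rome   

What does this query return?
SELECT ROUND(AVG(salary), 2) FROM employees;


SUM(salary) = 560000
COUNT = 7
ROUND(AVG, 2) = ROUND(560000 / 7, 2) = 80000.0

80000.0


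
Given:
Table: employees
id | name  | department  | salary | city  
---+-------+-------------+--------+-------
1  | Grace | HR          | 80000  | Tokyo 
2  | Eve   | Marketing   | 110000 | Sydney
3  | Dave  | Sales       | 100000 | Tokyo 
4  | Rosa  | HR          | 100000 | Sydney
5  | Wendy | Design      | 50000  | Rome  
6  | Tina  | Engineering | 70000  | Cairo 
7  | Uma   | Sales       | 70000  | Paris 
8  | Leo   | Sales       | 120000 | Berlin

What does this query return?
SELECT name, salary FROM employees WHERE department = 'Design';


Filtering: department = 'Design'
Matching rows: 1

1 rows:
Wendy, 50000


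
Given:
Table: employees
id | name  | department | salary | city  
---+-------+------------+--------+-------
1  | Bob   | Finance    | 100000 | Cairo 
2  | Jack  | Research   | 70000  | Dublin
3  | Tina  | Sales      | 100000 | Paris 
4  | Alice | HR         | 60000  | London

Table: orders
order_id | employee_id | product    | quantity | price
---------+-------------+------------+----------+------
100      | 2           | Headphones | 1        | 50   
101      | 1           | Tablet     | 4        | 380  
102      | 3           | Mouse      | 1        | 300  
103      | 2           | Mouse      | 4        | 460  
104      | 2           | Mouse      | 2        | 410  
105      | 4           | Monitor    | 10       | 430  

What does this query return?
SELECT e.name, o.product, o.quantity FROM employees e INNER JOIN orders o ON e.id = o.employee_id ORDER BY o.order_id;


Joining employees.id = orders.employee_id:
  employee Jack (id=2) -> order Headphones
  employee Bob (id=1) -> order Tablet
  employee Tina (id=3) -> order Mouse
  employee Jack (id=2) -> order Mouse
  employee Jack (id=2) -> order Mouse
  employee Alice (id=4) -> order Monitor


6 rows:
Jack, Headphones, 1
Bob, Tablet, 4
Tina, Mouse, 1
Jack, Mouse, 4
Jack, Mouse, 2
Alice, Monitor, 10


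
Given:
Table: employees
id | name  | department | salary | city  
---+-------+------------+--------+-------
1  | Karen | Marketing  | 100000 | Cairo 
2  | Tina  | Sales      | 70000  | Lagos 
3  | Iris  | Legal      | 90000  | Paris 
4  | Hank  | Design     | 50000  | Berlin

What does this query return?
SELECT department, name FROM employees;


Projecting columns: department, name

4 rows:
Marketing, Karen
Sales, Tina
Legal, Iris
Design, Hank


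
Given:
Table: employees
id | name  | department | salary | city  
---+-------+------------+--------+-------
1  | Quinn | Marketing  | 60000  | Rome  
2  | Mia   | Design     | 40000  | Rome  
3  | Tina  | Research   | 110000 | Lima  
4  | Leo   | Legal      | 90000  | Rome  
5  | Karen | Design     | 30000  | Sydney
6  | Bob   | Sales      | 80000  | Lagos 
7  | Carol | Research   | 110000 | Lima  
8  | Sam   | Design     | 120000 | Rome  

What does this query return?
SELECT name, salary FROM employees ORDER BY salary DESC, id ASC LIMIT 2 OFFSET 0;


Sort by salary DESC (id ASC tiebreak), then skip 0 and take 2
Rows 1 through 2

2 rows:
Sam, 120000
Tina, 110000


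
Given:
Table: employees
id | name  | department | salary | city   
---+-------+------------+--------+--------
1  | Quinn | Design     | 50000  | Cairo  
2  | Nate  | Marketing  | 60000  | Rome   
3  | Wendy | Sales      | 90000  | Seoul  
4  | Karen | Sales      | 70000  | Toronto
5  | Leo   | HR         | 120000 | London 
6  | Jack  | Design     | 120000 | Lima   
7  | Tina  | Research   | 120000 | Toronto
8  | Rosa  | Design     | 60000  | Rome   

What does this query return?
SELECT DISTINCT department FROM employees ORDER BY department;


All 'department' values (row order): Design, Marketing, Sales, Sales, HR, Design, Research, Design
Removing duplicates leaves 5 unique value(s).

5 values:
Design
HR
Marketing
Research
Sales


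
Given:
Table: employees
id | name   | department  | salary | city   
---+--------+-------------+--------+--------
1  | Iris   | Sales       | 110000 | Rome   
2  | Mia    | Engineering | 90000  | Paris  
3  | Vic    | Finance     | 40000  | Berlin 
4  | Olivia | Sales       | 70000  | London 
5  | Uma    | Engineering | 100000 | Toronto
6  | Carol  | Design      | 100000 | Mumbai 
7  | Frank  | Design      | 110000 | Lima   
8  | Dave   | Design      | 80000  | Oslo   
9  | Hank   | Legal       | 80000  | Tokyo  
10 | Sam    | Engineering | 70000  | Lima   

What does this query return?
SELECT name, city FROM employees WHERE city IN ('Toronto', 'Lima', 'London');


Filtering: city IN ('Toronto', 'Lima', 'London')
Matching: 4 rows

4 rows:
Olivia, London
Uma, Toronto
Frank, Lima
Sam, Lima


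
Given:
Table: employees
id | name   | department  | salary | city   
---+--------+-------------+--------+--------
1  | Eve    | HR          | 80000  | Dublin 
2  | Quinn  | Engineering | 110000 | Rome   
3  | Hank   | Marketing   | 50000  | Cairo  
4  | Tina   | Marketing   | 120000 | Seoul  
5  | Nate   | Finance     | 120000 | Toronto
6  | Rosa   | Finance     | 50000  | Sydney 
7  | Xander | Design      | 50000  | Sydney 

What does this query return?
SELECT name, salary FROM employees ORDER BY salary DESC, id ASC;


Sorting by salary DESC, then id ASC for ties

7 rows:
Tina, 120000
Nate, 120000
Quinn, 110000
Eve, 80000
Hank, 50000
Rosa, 50000
Xander, 50000


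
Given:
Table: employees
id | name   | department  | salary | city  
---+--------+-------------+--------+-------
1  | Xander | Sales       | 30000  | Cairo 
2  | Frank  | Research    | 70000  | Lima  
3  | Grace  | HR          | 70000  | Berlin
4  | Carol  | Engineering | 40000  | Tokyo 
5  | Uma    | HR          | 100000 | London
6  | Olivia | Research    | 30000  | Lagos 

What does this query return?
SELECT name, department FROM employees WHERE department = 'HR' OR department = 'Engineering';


Filtering: department = 'HR' OR 'Engineering'
Matching: 3 rows

3 rows:
Grace, HR
Carol, Engineering
Uma, HR


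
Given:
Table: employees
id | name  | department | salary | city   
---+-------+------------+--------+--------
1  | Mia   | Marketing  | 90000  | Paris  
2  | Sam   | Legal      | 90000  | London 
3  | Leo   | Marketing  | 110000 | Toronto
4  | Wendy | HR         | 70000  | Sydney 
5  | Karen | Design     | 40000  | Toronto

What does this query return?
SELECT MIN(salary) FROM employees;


Salaries: 90000, 90000, 110000, 70000, 40000
MIN = 40000

40000


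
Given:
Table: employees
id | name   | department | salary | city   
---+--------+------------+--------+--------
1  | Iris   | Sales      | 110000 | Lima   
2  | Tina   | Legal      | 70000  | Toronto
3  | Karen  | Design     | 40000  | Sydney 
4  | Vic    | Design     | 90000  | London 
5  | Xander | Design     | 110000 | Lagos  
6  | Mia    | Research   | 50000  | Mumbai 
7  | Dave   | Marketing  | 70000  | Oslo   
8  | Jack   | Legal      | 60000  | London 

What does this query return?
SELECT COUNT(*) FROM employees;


COUNT(*) counts all rows

8
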